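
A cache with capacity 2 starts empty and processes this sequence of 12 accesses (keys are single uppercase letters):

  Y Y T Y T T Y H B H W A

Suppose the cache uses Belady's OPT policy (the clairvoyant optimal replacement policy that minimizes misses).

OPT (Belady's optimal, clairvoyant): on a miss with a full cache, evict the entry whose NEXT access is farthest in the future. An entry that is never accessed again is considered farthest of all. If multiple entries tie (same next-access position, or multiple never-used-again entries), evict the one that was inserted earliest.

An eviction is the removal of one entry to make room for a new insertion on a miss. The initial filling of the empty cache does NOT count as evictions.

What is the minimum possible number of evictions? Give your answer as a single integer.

OPT (Belady) simulation (capacity=2):
  1. access Y: MISS. Cache: [Y]
  2. access Y: HIT. Next use of Y: step 4. Cache: [Y]
  3. access T: MISS. Cache: [Y T]
  4. access Y: HIT. Next use of Y: step 7. Cache: [Y T]
  5. access T: HIT. Next use of T: step 6. Cache: [Y T]
  6. access T: HIT. Next use of T: never. Cache: [Y T]
  7. access Y: HIT. Next use of Y: never. Cache: [Y T]
  8. access H: MISS, evict Y (next use: never). Cache: [T H]
  9. access B: MISS, evict T (next use: never). Cache: [H B]
  10. access H: HIT. Next use of H: never. Cache: [H B]
  11. access W: MISS, evict H (next use: never). Cache: [B W]
  12. access A: MISS, evict B (next use: never). Cache: [W A]
Total: 6 hits, 6 misses, 4 evictions

Answer: 4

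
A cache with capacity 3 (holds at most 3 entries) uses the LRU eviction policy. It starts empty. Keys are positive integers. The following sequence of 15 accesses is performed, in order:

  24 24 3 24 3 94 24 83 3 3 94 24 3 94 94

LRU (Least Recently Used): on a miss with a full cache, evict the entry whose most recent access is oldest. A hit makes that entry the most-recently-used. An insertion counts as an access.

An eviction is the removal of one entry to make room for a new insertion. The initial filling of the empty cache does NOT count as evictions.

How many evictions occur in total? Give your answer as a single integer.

LRU simulation (capacity=3):
  1. access 24: MISS. Cache (LRU->MRU): [24]
  2. access 24: HIT. Cache (LRU->MRU): [24]
  3. access 3: MISS. Cache (LRU->MRU): [24 3]
  4. access 24: HIT. Cache (LRU->MRU): [3 24]
  5. access 3: HIT. Cache (LRU->MRU): [24 3]
  6. access 94: MISS. Cache (LRU->MRU): [24 3 94]
  7. access 24: HIT. Cache (LRU->MRU): [3 94 24]
  8. access 83: MISS, evict 3. Cache (LRU->MRU): [94 24 83]
  9. access 3: MISS, evict 94. Cache (LRU->MRU): [24 83 3]
  10. access 3: HIT. Cache (LRU->MRU): [24 83 3]
  11. access 94: MISS, evict 24. Cache (LRU->MRU): [83 3 94]
  12. access 24: MISS, evict 83. Cache (LRU->MRU): [3 94 24]
  13. access 3: HIT. Cache (LRU->MRU): [94 24 3]
  14. access 94: HIT. Cache (LRU->MRU): [24 3 94]
  15. access 94: HIT. Cache (LRU->MRU): [24 3 94]
Total: 8 hits, 7 misses, 4 evictions

Answer: 4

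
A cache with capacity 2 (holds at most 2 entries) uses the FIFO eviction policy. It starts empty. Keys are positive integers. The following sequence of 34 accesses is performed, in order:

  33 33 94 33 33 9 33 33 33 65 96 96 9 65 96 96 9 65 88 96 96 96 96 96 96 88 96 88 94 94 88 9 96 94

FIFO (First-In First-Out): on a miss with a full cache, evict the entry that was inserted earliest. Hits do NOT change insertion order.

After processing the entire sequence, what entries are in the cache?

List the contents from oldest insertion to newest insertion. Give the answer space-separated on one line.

FIFO simulation (capacity=2):
  1. access 33: MISS. Cache (old->new): [33]
  2. access 33: HIT. Cache (old->new): [33]
  3. access 94: MISS. Cache (old->new): [33 94]
  4. access 33: HIT. Cache (old->new): [33 94]
  5. access 33: HIT. Cache (old->new): [33 94]
  6. access 9: MISS, evict 33. Cache (old->new): [94 9]
  7. access 33: MISS, evict 94. Cache (old->new): [9 33]
  8. access 33: HIT. Cache (old->new): [9 33]
  9. access 33: HIT. Cache (old->new): [9 33]
  10. access 65: MISS, evict 9. Cache (old->new): [33 65]
  11. access 96: MISS, evict 33. Cache (old->new): [65 96]
  12. access 96: HIT. Cache (old->new): [65 96]
  13. access 9: MISS, evict 65. Cache (old->new): [96 9]
  14. access 65: MISS, evict 96. Cache (old->new): [9 65]
  15. access 96: MISS, evict 9. Cache (old->new): [65 96]
  16. access 96: HIT. Cache (old->new): [65 96]
  17. access 9: MISS, evict 65. Cache (old->new): [96 9]
  18. access 65: MISS, evict 96. Cache (old->new): [9 65]
  19. access 88: MISS, evict 9. Cache (old->new): [65 88]
  20. access 96: MISS, evict 65. Cache (old->new): [88 96]
  21. access 96: HIT. Cache (old->new): [88 96]
  22. access 96: HIT. Cache (old->new): [88 96]
  23. access 96: HIT. Cache (old->new): [88 96]
  24. access 96: HIT. Cache (old->new): [88 96]
  25. access 96: HIT. Cache (old->new): [88 96]
  26. access 88: HIT. Cache (old->new): [88 96]
  27. access 96: HIT. Cache (old->new): [88 96]
  28. access 88: HIT. Cache (old->new): [88 96]
  29. access 94: MISS, evict 88. Cache (old->new): [96 94]
  30. access 94: HIT. Cache (old->new): [96 94]
  31. access 88: MISS, evict 96. Cache (old->new): [94 88]
  32. access 9: MISS, evict 94. Cache (old->new): [88 9]
  33. access 96: MISS, evict 88. Cache (old->new): [9 96]
  34. access 94: MISS, evict 9. Cache (old->new): [96 94]
Total: 16 hits, 18 misses, 16 evictions

Answer: 96 94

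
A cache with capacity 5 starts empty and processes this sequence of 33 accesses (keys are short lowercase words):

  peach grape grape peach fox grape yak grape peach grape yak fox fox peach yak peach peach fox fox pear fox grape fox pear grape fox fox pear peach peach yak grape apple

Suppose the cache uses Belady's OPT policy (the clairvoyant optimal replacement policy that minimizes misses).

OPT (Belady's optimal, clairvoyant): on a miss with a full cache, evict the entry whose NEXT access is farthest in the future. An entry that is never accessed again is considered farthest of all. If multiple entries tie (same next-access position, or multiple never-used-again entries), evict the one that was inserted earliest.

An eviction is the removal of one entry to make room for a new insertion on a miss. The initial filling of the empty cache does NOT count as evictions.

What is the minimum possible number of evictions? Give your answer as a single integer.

OPT (Belady) simulation (capacity=5):
  1. access peach: MISS. Cache: [peach]
  2. access grape: MISS. Cache: [peach grape]
  3. access grape: HIT. Next use of grape: step 6. Cache: [peach grape]
  4. access peach: HIT. Next use of peach: step 9. Cache: [peach grape]
  5. access fox: MISS. Cache: [peach grape fox]
  6. access grape: HIT. Next use of grape: step 8. Cache: [peach grape fox]
  7. access yak: MISS. Cache: [peach grape fox yak]
  8. access grape: HIT. Next use of grape: step 10. Cache: [peach grape fox yak]
  9. access peach: HIT. Next use of peach: step 14. Cache: [peach grape fox yak]
  10. access grape: HIT. Next use of grape: step 22. Cache: [peach grape fox yak]
  11. access yak: HIT. Next use of yak: step 15. Cache: [peach grape fox yak]
  12. access fox: HIT. Next use of fox: step 13. Cache: [peach grape fox yak]
  13. access fox: HIT. Next use of fox: step 18. Cache: [peach grape fox yak]
  14. access peach: HIT. Next use of peach: step 16. Cache: [peach grape fox yak]
  15. access yak: HIT. Next use of yak: step 31. Cache: [peach grape fox yak]
  16. access peach: HIT. Next use of peach: step 17. Cache: [peach grape fox yak]
  17. access peach: HIT. Next use of peach: step 29. Cache: [peach grape fox yak]
  18. access fox: HIT. Next use of fox: step 19. Cache: [peach grape fox yak]
  19. access fox: HIT. Next use of fox: step 21. Cache: [peach grape fox yak]
  20. access pear: MISS. Cache: [peach grape fox yak pear]
  21. access fox: HIT. Next use of fox: step 23. Cache: [peach grape fox yak pear]
  22. access grape: HIT. Next use of grape: step 25. Cache: [peach grape fox yak pear]
  23. access fox: HIT. Next use of fox: step 26. Cache: [peach grape fox yak pear]
  24. access pear: HIT. Next use of pear: step 28. Cache: [peach grape fox yak pear]
  25. access grape: HIT. Next use of grape: step 32. Cache: [peach grape fox yak pear]
  26. access fox: HIT. Next use of fox: step 27. Cache: [peach grape fox yak pear]
  27. access fox: HIT. Next use of fox: never. Cache: [peach grape fox yak pear]
  28. access pear: HIT. Next use of pear: never. Cache: [peach grape fox yak pear]
  29. access peach: HIT. Next use of peach: step 30. Cache: [peach grape fox yak pear]
  30. access peach: HIT. Next use of peach: never. Cache: [peach grape fox yak pear]
  31. access yak: HIT. Next use of yak: never. Cache: [peach grape fox yak pear]
  32. access grape: HIT. Next use of grape: never. Cache: [peach grape fox yak pear]
  33. access apple: MISS, evict peach (next use: never). Cache: [grape fox yak pear apple]
Total: 27 hits, 6 misses, 1 evictions

Answer: 1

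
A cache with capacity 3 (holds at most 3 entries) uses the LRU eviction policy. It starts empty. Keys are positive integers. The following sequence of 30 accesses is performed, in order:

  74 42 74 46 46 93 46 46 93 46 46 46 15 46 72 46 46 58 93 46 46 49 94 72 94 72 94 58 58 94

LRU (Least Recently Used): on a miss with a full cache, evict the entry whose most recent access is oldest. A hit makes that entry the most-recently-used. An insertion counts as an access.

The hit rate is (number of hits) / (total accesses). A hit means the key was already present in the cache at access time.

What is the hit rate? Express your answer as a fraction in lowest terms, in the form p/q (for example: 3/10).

Answer: 3/5

Derivation:
LRU simulation (capacity=3):
  1. access 74: MISS. Cache (LRU->MRU): [74]
  2. access 42: MISS. Cache (LRU->MRU): [74 42]
  3. access 74: HIT. Cache (LRU->MRU): [42 74]
  4. access 46: MISS. Cache (LRU->MRU): [42 74 46]
  5. access 46: HIT. Cache (LRU->MRU): [42 74 46]
  6. access 93: MISS, evict 42. Cache (LRU->MRU): [74 46 93]
  7. access 46: HIT. Cache (LRU->MRU): [74 93 46]
  8. access 46: HIT. Cache (LRU->MRU): [74 93 46]
  9. access 93: HIT. Cache (LRU->MRU): [74 46 93]
  10. access 46: HIT. Cache (LRU->MRU): [74 93 46]
  11. access 46: HIT. Cache (LRU->MRU): [74 93 46]
  12. access 46: HIT. Cache (LRU->MRU): [74 93 46]
  13. access 15: MISS, evict 74. Cache (LRU->MRU): [93 46 15]
  14. access 46: HIT. Cache (LRU->MRU): [93 15 46]
  15. access 72: MISS, evict 93. Cache (LRU->MRU): [15 46 72]
  16. access 46: HIT. Cache (LRU->MRU): [15 72 46]
  17. access 46: HIT. Cache (LRU->MRU): [15 72 46]
  18. access 58: MISS, evict 15. Cache (LRU->MRU): [72 46 58]
  19. access 93: MISS, evict 72. Cache (LRU->MRU): [46 58 93]
  20. access 46: HIT. Cache (LRU->MRU): [58 93 46]
  21. access 46: HIT. Cache (LRU->MRU): [58 93 46]
  22. access 49: MISS, evict 58. Cache (LRU->MRU): [93 46 49]
  23. access 94: MISS, evict 93. Cache (LRU->MRU): [46 49 94]
  24. access 72: MISS, evict 46. Cache (LRU->MRU): [49 94 72]
  25. access 94: HIT. Cache (LRU->MRU): [49 72 94]
  26. access 72: HIT. Cache (LRU->MRU): [49 94 72]
  27. access 94: HIT. Cache (LRU->MRU): [49 72 94]
  28. access 58: MISS, evict 49. Cache (LRU->MRU): [72 94 58]
  29. access 58: HIT. Cache (LRU->MRU): [72 94 58]
  30. access 94: HIT. Cache (LRU->MRU): [72 58 94]
Total: 18 hits, 12 misses, 9 evictions

Hit rate = 18/30 = 3/5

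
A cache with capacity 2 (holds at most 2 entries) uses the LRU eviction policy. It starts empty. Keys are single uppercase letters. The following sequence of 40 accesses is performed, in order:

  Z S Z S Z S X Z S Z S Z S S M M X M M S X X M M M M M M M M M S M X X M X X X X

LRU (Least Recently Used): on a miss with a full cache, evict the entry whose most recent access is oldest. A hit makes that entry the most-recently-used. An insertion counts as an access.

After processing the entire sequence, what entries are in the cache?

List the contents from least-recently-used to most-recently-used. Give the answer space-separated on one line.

Answer: M X

Derivation:
LRU simulation (capacity=2):
  1. access Z: MISS. Cache (LRU->MRU): [Z]
  2. access S: MISS. Cache (LRU->MRU): [Z S]
  3. access Z: HIT. Cache (LRU->MRU): [S Z]
  4. access S: HIT. Cache (LRU->MRU): [Z S]
  5. access Z: HIT. Cache (LRU->MRU): [S Z]
  6. access S: HIT. Cache (LRU->MRU): [Z S]
  7. access X: MISS, evict Z. Cache (LRU->MRU): [S X]
  8. access Z: MISS, evict S. Cache (LRU->MRU): [X Z]
  9. access S: MISS, evict X. Cache (LRU->MRU): [Z S]
  10. access Z: HIT. Cache (LRU->MRU): [S Z]
  11. access S: HIT. Cache (LRU->MRU): [Z S]
  12. access Z: HIT. Cache (LRU->MRU): [S Z]
  13. access S: HIT. Cache (LRU->MRU): [Z S]
  14. access S: HIT. Cache (LRU->MRU): [Z S]
  15. access M: MISS, evict Z. Cache (LRU->MRU): [S M]
  16. access M: HIT. Cache (LRU->MRU): [S M]
  17. access X: MISS, evict S. Cache (LRU->MRU): [M X]
  18. access M: HIT. Cache (LRU->MRU): [X M]
  19. access M: HIT. Cache (LRU->MRU): [X M]
  20. access S: MISS, evict X. Cache (LRU->MRU): [M S]
  21. access X: MISS, evict M. Cache (LRU->MRU): [S X]
  22. access X: HIT. Cache (LRU->MRU): [S X]
  23. access M: MISS, evict S. Cache (LRU->MRU): [X M]
  24. access M: HIT. Cache (LRU->MRU): [X M]
  25. access M: HIT. Cache (LRU->MRU): [X M]
  26. access M: HIT. Cache (LRU->MRU): [X M]
  27. access M: HIT. Cache (LRU->MRU): [X M]
  28. access M: HIT. Cache (LRU->MRU): [X M]
  29. access M: HIT. Cache (LRU->MRU): [X M]
  30. access M: HIT. Cache (LRU->MRU): [X M]
  31. access M: HIT. Cache (LRU->MRU): [X M]
  32. access S: MISS, evict X. Cache (LRU->MRU): [M S]
  33. access M: HIT. Cache (LRU->MRU): [S M]
  34. access X: MISS, evict S. Cache (LRU->MRU): [M X]
  35. access X: HIT. Cache (LRU->MRU): [M X]
  36. access M: HIT. Cache (LRU->MRU): [X M]
  37. access X: HIT. Cache (LRU->MRU): [M X]
  38. access X: HIT. Cache (LRU->MRU): [M X]
  39. access X: HIT. Cache (LRU->MRU): [M X]
  40. access X: HIT. Cache (LRU->MRU): [M X]
Total: 28 hits, 12 misses, 10 evictions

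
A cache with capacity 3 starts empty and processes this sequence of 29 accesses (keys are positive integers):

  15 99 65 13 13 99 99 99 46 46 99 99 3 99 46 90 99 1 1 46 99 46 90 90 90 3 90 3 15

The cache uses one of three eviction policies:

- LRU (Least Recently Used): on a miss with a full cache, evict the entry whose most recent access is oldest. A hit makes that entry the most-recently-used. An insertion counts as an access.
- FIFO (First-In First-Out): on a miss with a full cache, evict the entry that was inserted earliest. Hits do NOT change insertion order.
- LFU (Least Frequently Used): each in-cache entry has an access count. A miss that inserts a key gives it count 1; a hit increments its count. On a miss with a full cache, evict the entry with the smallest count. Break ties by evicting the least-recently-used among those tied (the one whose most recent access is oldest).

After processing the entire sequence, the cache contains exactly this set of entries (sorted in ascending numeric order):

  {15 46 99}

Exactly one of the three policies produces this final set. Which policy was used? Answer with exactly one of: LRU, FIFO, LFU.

Answer: LFU

Derivation:
Simulating under each policy and comparing final sets:
  LRU: final set = {3 15 90} -> differs
  FIFO: final set = {3 15 90} -> differs
  LFU: final set = {15 46 99} -> MATCHES target
Only LFU produces the target set.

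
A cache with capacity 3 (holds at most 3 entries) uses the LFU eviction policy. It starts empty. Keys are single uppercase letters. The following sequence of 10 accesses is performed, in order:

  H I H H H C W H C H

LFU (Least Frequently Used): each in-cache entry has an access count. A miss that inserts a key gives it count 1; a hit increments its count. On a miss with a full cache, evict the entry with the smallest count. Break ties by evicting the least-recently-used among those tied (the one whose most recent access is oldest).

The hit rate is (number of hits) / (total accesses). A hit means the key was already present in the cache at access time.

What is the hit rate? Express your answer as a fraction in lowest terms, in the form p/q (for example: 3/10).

Answer: 3/5

Derivation:
LFU simulation (capacity=3):
  1. access H: MISS. Cache: [H(c=1)]
  2. access I: MISS. Cache: [H(c=1) I(c=1)]
  3. access H: HIT, count now 2. Cache: [I(c=1) H(c=2)]
  4. access H: HIT, count now 3. Cache: [I(c=1) H(c=3)]
  5. access H: HIT, count now 4. Cache: [I(c=1) H(c=4)]
  6. access C: MISS. Cache: [I(c=1) C(c=1) H(c=4)]
  7. access W: MISS, evict I(c=1). Cache: [C(c=1) W(c=1) H(c=4)]
  8. access H: HIT, count now 5. Cache: [C(c=1) W(c=1) H(c=5)]
  9. access C: HIT, count now 2. Cache: [W(c=1) C(c=2) H(c=5)]
  10. access H: HIT, count now 6. Cache: [W(c=1) C(c=2) H(c=6)]
Total: 6 hits, 4 misses, 1 evictions

Hit rate = 6/10 = 3/5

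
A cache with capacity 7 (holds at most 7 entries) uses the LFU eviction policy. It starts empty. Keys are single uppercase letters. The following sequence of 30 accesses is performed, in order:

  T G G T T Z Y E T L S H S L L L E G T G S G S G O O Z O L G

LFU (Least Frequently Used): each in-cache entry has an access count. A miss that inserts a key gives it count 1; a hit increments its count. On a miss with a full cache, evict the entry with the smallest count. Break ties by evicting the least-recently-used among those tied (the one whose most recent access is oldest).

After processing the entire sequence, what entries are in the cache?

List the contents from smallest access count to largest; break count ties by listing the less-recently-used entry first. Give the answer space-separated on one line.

LFU simulation (capacity=7):
  1. access T: MISS. Cache: [T(c=1)]
  2. access G: MISS. Cache: [T(c=1) G(c=1)]
  3. access G: HIT, count now 2. Cache: [T(c=1) G(c=2)]
  4. access T: HIT, count now 2. Cache: [G(c=2) T(c=2)]
  5. access T: HIT, count now 3. Cache: [G(c=2) T(c=3)]
  6. access Z: MISS. Cache: [Z(c=1) G(c=2) T(c=3)]
  7. access Y: MISS. Cache: [Z(c=1) Y(c=1) G(c=2) T(c=3)]
  8. access E: MISS. Cache: [Z(c=1) Y(c=1) E(c=1) G(c=2) T(c=3)]
  9. access T: HIT, count now 4. Cache: [Z(c=1) Y(c=1) E(c=1) G(c=2) T(c=4)]
  10. access L: MISS. Cache: [Z(c=1) Y(c=1) E(c=1) L(c=1) G(c=2) T(c=4)]
  11. access S: MISS. Cache: [Z(c=1) Y(c=1) E(c=1) L(c=1) S(c=1) G(c=2) T(c=4)]
  12. access H: MISS, evict Z(c=1). Cache: [Y(c=1) E(c=1) L(c=1) S(c=1) H(c=1) G(c=2) T(c=4)]
  13. access S: HIT, count now 2. Cache: [Y(c=1) E(c=1) L(c=1) H(c=1) G(c=2) S(c=2) T(c=4)]
  14. access L: HIT, count now 2. Cache: [Y(c=1) E(c=1) H(c=1) G(c=2) S(c=2) L(c=2) T(c=4)]
  15. access L: HIT, count now 3. Cache: [Y(c=1) E(c=1) H(c=1) G(c=2) S(c=2) L(c=3) T(c=4)]
  16. access L: HIT, count now 4. Cache: [Y(c=1) E(c=1) H(c=1) G(c=2) S(c=2) T(c=4) L(c=4)]
  17. access E: HIT, count now 2. Cache: [Y(c=1) H(c=1) G(c=2) S(c=2) E(c=2) T(c=4) L(c=4)]
  18. access G: HIT, count now 3. Cache: [Y(c=1) H(c=1) S(c=2) E(c=2) G(c=3) T(c=4) L(c=4)]
  19. access T: HIT, count now 5. Cache: [Y(c=1) H(c=1) S(c=2) E(c=2) G(c=3) L(c=4) T(c=5)]
  20. access G: HIT, count now 4. Cache: [Y(c=1) H(c=1) S(c=2) E(c=2) L(c=4) G(c=4) T(c=5)]
  21. access S: HIT, count now 3. Cache: [Y(c=1) H(c=1) E(c=2) S(c=3) L(c=4) G(c=4) T(c=5)]
  22. access G: HIT, count now 5. Cache: [Y(c=1) H(c=1) E(c=2) S(c=3) L(c=4) T(c=5) G(c=5)]
  23. access S: HIT, count now 4. Cache: [Y(c=1) H(c=1) E(c=2) L(c=4) S(c=4) T(c=5) G(c=5)]
  24. access G: HIT, count now 6. Cache: [Y(c=1) H(c=1) E(c=2) L(c=4) S(c=4) T(c=5) G(c=6)]
  25. access O: MISS, evict Y(c=1). Cache: [H(c=1) O(c=1) E(c=2) L(c=4) S(c=4) T(c=5) G(c=6)]
  26. access O: HIT, count now 2. Cache: [H(c=1) E(c=2) O(c=2) L(c=4) S(c=4) T(c=5) G(c=6)]
  27. access Z: MISS, evict H(c=1). Cache: [Z(c=1) E(c=2) O(c=2) L(c=4) S(c=4) T(c=5) G(c=6)]
  28. access O: HIT, count now 3. Cache: [Z(c=1) E(c=2) O(c=3) L(c=4) S(c=4) T(c=5) G(c=6)]
  29. access L: HIT, count now 5. Cache: [Z(c=1) E(c=2) O(c=3) S(c=4) T(c=5) L(c=5) G(c=6)]
  30. access G: HIT, count now 7. Cache: [Z(c=1) E(c=2) O(c=3) S(c=4) T(c=5) L(c=5) G(c=7)]
Total: 20 hits, 10 misses, 3 evictions

Answer: Z E O S T L G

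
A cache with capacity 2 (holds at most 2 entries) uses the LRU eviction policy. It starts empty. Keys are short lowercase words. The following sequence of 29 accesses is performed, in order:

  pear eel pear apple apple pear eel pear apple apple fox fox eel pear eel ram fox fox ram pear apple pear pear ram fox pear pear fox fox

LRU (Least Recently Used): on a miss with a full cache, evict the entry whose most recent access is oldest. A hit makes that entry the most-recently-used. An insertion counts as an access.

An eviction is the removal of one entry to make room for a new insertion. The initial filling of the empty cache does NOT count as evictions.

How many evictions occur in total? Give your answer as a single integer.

Answer: 13

Derivation:
LRU simulation (capacity=2):
  1. access pear: MISS. Cache (LRU->MRU): [pear]
  2. access eel: MISS. Cache (LRU->MRU): [pear eel]
  3. access pear: HIT. Cache (LRU->MRU): [eel pear]
  4. access apple: MISS, evict eel. Cache (LRU->MRU): [pear apple]
  5. access apple: HIT. Cache (LRU->MRU): [pear apple]
  6. access pear: HIT. Cache (LRU->MRU): [apple pear]
  7. access eel: MISS, evict apple. Cache (LRU->MRU): [pear eel]
  8. access pear: HIT. Cache (LRU->MRU): [eel pear]
  9. access apple: MISS, evict eel. Cache (LRU->MRU): [pear apple]
  10. access apple: HIT. Cache (LRU->MRU): [pear apple]
  11. access fox: MISS, evict pear. Cache (LRU->MRU): [apple fox]
  12. access fox: HIT. Cache (LRU->MRU): [apple fox]
  13. access eel: MISS, evict apple. Cache (LRU->MRU): [fox eel]
  14. access pear: MISS, evict fox. Cache (LRU->MRU): [eel pear]
  15. access eel: HIT. Cache (LRU->MRU): [pear eel]
  16. access ram: MISS, evict pear. Cache (LRU->MRU): [eel ram]
  17. access fox: MISS, evict eel. Cache (LRU->MRU): [ram fox]
  18. access fox: HIT. Cache (LRU->MRU): [ram fox]
  19. access ram: HIT. Cache (LRU->MRU): [fox ram]
  20. access pear: MISS, evict fox. Cache (LRU->MRU): [ram pear]
  21. access apple: MISS, evict ram. Cache (LRU->MRU): [pear apple]
  22. access pear: HIT. Cache (LRU->MRU): [apple pear]
  23. access pear: HIT. Cache (LRU->MRU): [apple pear]
  24. access ram: MISS, evict apple. Cache (LRU->MRU): [pear ram]
  25. access fox: MISS, evict pear. Cache (LRU->MRU): [ram fox]
  26. access pear: MISS, evict ram. Cache (LRU->MRU): [fox pear]
  27. access pear: HIT. Cache (LRU->MRU): [fox pear]
  28. access fox: HIT. Cache (LRU->MRU): [pear fox]
  29. access fox: HIT. Cache (LRU->MRU): [pear fox]
Total: 14 hits, 15 misses, 13 evictions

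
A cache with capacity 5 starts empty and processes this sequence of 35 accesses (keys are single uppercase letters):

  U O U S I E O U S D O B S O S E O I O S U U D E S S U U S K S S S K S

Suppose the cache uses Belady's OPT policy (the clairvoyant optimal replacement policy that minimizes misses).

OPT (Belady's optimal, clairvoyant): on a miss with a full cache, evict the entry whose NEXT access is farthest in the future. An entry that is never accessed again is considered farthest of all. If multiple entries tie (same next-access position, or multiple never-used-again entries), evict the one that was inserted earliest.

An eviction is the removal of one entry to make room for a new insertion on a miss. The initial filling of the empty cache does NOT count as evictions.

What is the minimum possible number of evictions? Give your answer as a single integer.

Answer: 5

Derivation:
OPT (Belady) simulation (capacity=5):
  1. access U: MISS. Cache: [U]
  2. access O: MISS. Cache: [U O]
  3. access U: HIT. Next use of U: step 8. Cache: [U O]
  4. access S: MISS. Cache: [U O S]
  5. access I: MISS. Cache: [U O S I]
  6. access E: MISS. Cache: [U O S I E]
  7. access O: HIT. Next use of O: step 11. Cache: [U O S I E]
  8. access U: HIT. Next use of U: step 21. Cache: [U O S I E]
  9. access S: HIT. Next use of S: step 13. Cache: [U O S I E]
  10. access D: MISS, evict U (next use: step 21). Cache: [O S I E D]
  11. access O: HIT. Next use of O: step 14. Cache: [O S I E D]
  12. access B: MISS, evict D (next use: step 23). Cache: [O S I E B]
  13. access S: HIT. Next use of S: step 15. Cache: [O S I E B]
  14. access O: HIT. Next use of O: step 17. Cache: [O S I E B]
  15. access S: HIT. Next use of S: step 20. Cache: [O S I E B]
  16. access E: HIT. Next use of E: step 24. Cache: [O S I E B]
  17. access O: HIT. Next use of O: step 19. Cache: [O S I E B]
  18. access I: HIT. Next use of I: never. Cache: [O S I E B]
  19. access O: HIT. Next use of O: never. Cache: [O S I E B]
  20. access S: HIT. Next use of S: step 25. Cache: [O S I E B]
  21. access U: MISS, evict O (next use: never). Cache: [S I E B U]
  22. access U: HIT. Next use of U: step 27. Cache: [S I E B U]
  23. access D: MISS, evict I (next use: never). Cache: [S E B U D]
  24. access E: HIT. Next use of E: never. Cache: [S E B U D]
  25. access S: HIT. Next use of S: step 26. Cache: [S E B U D]
  26. access S: HIT. Next use of S: step 29. Cache: [S E B U D]
  27. access U: HIT. Next use of U: step 28. Cache: [S E B U D]
  28. access U: HIT. Next use of U: never. Cache: [S E B U D]
  29. access S: HIT. Next use of S: step 31. Cache: [S E B U D]
  30. access K: MISS, evict E (next use: never). Cache: [S B U D K]
  31. access S: HIT. Next use of S: step 32. Cache: [S B U D K]
  32. access S: HIT. Next use of S: step 33. Cache: [S B U D K]
  33. access S: HIT. Next use of S: step 35. Cache: [S B U D K]
  34. access K: HIT. Next use of K: never. Cache: [S B U D K]
  35. access S: HIT. Next use of S: never. Cache: [S B U D K]
Total: 25 hits, 10 misses, 5 evictions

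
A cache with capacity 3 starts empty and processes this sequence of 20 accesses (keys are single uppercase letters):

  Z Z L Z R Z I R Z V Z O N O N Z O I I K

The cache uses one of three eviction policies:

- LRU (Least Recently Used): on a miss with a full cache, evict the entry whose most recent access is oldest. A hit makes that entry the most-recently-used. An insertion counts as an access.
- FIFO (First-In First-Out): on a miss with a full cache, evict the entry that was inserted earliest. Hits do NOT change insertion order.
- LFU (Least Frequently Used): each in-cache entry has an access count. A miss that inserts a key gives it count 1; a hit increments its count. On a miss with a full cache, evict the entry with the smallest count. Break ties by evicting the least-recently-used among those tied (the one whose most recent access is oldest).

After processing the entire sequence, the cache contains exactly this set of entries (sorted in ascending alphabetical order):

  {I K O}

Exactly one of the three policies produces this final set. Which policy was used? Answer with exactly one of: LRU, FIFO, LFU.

Answer: LRU

Derivation:
Simulating under each policy and comparing final sets:
  LRU: final set = {I K O} -> MATCHES target
  FIFO: final set = {I K Z} -> differs
  LFU: final set = {I K Z} -> differs
Only LRU produces the target set.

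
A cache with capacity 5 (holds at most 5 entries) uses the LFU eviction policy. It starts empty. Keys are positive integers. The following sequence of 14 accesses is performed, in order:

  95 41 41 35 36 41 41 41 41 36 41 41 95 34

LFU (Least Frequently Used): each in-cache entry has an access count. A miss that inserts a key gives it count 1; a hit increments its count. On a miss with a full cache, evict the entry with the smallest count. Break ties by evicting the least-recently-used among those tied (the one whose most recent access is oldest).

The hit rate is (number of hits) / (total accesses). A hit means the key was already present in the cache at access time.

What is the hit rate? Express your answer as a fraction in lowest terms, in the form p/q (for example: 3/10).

LFU simulation (capacity=5):
  1. access 95: MISS. Cache: [95(c=1)]
  2. access 41: MISS. Cache: [95(c=1) 41(c=1)]
  3. access 41: HIT, count now 2. Cache: [95(c=1) 41(c=2)]
  4. access 35: MISS. Cache: [95(c=1) 35(c=1) 41(c=2)]
  5. access 36: MISS. Cache: [95(c=1) 35(c=1) 36(c=1) 41(c=2)]
  6. access 41: HIT, count now 3. Cache: [95(c=1) 35(c=1) 36(c=1) 41(c=3)]
  7. access 41: HIT, count now 4. Cache: [95(c=1) 35(c=1) 36(c=1) 41(c=4)]
  8. access 41: HIT, count now 5. Cache: [95(c=1) 35(c=1) 36(c=1) 41(c=5)]
  9. access 41: HIT, count now 6. Cache: [95(c=1) 35(c=1) 36(c=1) 41(c=6)]
  10. access 36: HIT, count now 2. Cache: [95(c=1) 35(c=1) 36(c=2) 41(c=6)]
  11. access 41: HIT, count now 7. Cache: [95(c=1) 35(c=1) 36(c=2) 41(c=7)]
  12. access 41: HIT, count now 8. Cache: [95(c=1) 35(c=1) 36(c=2) 41(c=8)]
  13. access 95: HIT, count now 2. Cache: [35(c=1) 36(c=2) 95(c=2) 41(c=8)]
  14. access 34: MISS. Cache: [35(c=1) 34(c=1) 36(c=2) 95(c=2) 41(c=8)]
Total: 9 hits, 5 misses, 0 evictions

Hit rate = 9/14

Answer: 9/14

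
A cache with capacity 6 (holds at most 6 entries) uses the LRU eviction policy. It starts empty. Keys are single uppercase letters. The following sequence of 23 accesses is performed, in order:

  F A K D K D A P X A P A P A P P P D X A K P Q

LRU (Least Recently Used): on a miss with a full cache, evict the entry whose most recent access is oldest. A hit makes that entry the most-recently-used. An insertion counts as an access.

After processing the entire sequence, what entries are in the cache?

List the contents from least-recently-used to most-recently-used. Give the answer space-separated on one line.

LRU simulation (capacity=6):
  1. access F: MISS. Cache (LRU->MRU): [F]
  2. access A: MISS. Cache (LRU->MRU): [F A]
  3. access K: MISS. Cache (LRU->MRU): [F A K]
  4. access D: MISS. Cache (LRU->MRU): [F A K D]
  5. access K: HIT. Cache (LRU->MRU): [F A D K]
  6. access D: HIT. Cache (LRU->MRU): [F A K D]
  7. access A: HIT. Cache (LRU->MRU): [F K D A]
  8. access P: MISS. Cache (LRU->MRU): [F K D A P]
  9. access X: MISS. Cache (LRU->MRU): [F K D A P X]
  10. access A: HIT. Cache (LRU->MRU): [F K D P X A]
  11. access P: HIT. Cache (LRU->MRU): [F K D X A P]
  12. access A: HIT. Cache (LRU->MRU): [F K D X P A]
  13. access P: HIT. Cache (LRU->MRU): [F K D X A P]
  14. access A: HIT. Cache (LRU->MRU): [F K D X P A]
  15. access P: HIT. Cache (LRU->MRU): [F K D X A P]
  16. access P: HIT. Cache (LRU->MRU): [F K D X A P]
  17. access P: HIT. Cache (LRU->MRU): [F K D X A P]
  18. access D: HIT. Cache (LRU->MRU): [F K X A P D]
  19. access X: HIT. Cache (LRU->MRU): [F K A P D X]
  20. access A: HIT. Cache (LRU->MRU): [F K P D X A]
  21. access K: HIT. Cache (LRU->MRU): [F P D X A K]
  22. access P: HIT. Cache (LRU->MRU): [F D X A K P]
  23. access Q: MISS, evict F. Cache (LRU->MRU): [D X A K P Q]
Total: 16 hits, 7 misses, 1 evictions

Answer: D X A K P Q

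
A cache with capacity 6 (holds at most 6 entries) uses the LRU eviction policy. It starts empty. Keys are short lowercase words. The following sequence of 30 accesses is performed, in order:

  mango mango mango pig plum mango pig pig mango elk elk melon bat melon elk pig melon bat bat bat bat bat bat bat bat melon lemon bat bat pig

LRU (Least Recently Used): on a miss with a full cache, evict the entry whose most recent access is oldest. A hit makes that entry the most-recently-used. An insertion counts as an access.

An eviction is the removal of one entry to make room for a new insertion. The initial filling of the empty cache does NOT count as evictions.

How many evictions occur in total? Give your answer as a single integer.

Answer: 1

Derivation:
LRU simulation (capacity=6):
  1. access mango: MISS. Cache (LRU->MRU): [mango]
  2. access mango: HIT. Cache (LRU->MRU): [mango]
  3. access mango: HIT. Cache (LRU->MRU): [mango]
  4. access pig: MISS. Cache (LRU->MRU): [mango pig]
  5. access plum: MISS. Cache (LRU->MRU): [mango pig plum]
  6. access mango: HIT. Cache (LRU->MRU): [pig plum mango]
  7. access pig: HIT. Cache (LRU->MRU): [plum mango pig]
  8. access pig: HIT. Cache (LRU->MRU): [plum mango pig]
  9. access mango: HIT. Cache (LRU->MRU): [plum pig mango]
  10. access elk: MISS. Cache (LRU->MRU): [plum pig mango elk]
  11. access elk: HIT. Cache (LRU->MRU): [plum pig mango elk]
  12. access melon: MISS. Cache (LRU->MRU): [plum pig mango elk melon]
  13. access bat: MISS. Cache (LRU->MRU): [plum pig mango elk melon bat]
  14. access melon: HIT. Cache (LRU->MRU): [plum pig mango elk bat melon]
  15. access elk: HIT. Cache (LRU->MRU): [plum pig mango bat melon elk]
  16. access pig: HIT. Cache (LRU->MRU): [plum mango bat melon elk pig]
  17. access melon: HIT. Cache (LRU->MRU): [plum mango bat elk pig melon]
  18. access bat: HIT. Cache (LRU->MRU): [plum mango elk pig melon bat]
  19. access bat: HIT. Cache (LRU->MRU): [plum mango elk pig melon bat]
  20. access bat: HIT. Cache (LRU->MRU): [plum mango elk pig melon bat]
  21. access bat: HIT. Cache (LRU->MRU): [plum mango elk pig melon bat]
  22. access bat: HIT. Cache (LRU->MRU): [plum mango elk pig melon bat]
  23. access bat: HIT. Cache (LRU->MRU): [plum mango elk pig melon bat]
  24. access bat: HIT. Cache (LRU->MRU): [plum mango elk pig melon bat]
  25. access bat: HIT. Cache (LRU->MRU): [plum mango elk pig melon bat]
  26. access melon: HIT. Cache (LRU->MRU): [plum mango elk pig bat melon]
  27. access lemon: MISS, evict plum. Cache (LRU->MRU): [mango elk pig bat melon lemon]
  28. access bat: HIT. Cache (LRU->MRU): [mango elk pig melon lemon bat]
  29. access bat: HIT. Cache (LRU->MRU): [mango elk pig melon lemon bat]
  30. access pig: HIT. Cache (LRU->MRU): [mango elk melon lemon bat pig]
Total: 23 hits, 7 misses, 1 evictions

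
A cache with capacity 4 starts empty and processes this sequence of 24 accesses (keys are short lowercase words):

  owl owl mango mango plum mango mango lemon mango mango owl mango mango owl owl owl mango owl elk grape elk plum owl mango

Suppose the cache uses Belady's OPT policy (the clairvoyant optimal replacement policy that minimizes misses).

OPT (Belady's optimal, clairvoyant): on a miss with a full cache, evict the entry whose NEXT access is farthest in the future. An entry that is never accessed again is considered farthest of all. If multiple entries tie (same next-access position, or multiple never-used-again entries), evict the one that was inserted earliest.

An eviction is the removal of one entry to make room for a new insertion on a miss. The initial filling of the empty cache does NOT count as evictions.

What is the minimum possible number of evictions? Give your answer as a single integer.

OPT (Belady) simulation (capacity=4):
  1. access owl: MISS. Cache: [owl]
  2. access owl: HIT. Next use of owl: step 11. Cache: [owl]
  3. access mango: MISS. Cache: [owl mango]
  4. access mango: HIT. Next use of mango: step 6. Cache: [owl mango]
  5. access plum: MISS. Cache: [owl mango plum]
  6. access mango: HIT. Next use of mango: step 7. Cache: [owl mango plum]
  7. access mango: HIT. Next use of mango: step 9. Cache: [owl mango plum]
  8. access lemon: MISS. Cache: [owl mango plum lemon]
  9. access mango: HIT. Next use of mango: step 10. Cache: [owl mango plum lemon]
  10. access mango: HIT. Next use of mango: step 12. Cache: [owl mango plum lemon]
  11. access owl: HIT. Next use of owl: step 14. Cache: [owl mango plum lemon]
  12. access mango: HIT. Next use of mango: step 13. Cache: [owl mango plum lemon]
  13. access mango: HIT. Next use of mango: step 17. Cache: [owl mango plum lemon]
  14. access owl: HIT. Next use of owl: step 15. Cache: [owl mango plum lemon]
  15. access owl: HIT. Next use of owl: step 16. Cache: [owl mango plum lemon]
  16. access owl: HIT. Next use of owl: step 18. Cache: [owl mango plum lemon]
  17. access mango: HIT. Next use of mango: step 24. Cache: [owl mango plum lemon]
  18. access owl: HIT. Next use of owl: step 23. Cache: [owl mango plum lemon]
  19. access elk: MISS, evict lemon (next use: never). Cache: [owl mango plum elk]
  20. access grape: MISS, evict mango (next use: step 24). Cache: [owl plum elk grape]
  21. access elk: HIT. Next use of elk: never. Cache: [owl plum elk grape]
  22. access plum: HIT. Next use of plum: never. Cache: [owl plum elk grape]
  23. access owl: HIT. Next use of owl: never. Cache: [owl plum elk grape]
  24. access mango: MISS, evict owl (next use: never). Cache: [plum elk grape mango]
Total: 17 hits, 7 misses, 3 evictions

Answer: 3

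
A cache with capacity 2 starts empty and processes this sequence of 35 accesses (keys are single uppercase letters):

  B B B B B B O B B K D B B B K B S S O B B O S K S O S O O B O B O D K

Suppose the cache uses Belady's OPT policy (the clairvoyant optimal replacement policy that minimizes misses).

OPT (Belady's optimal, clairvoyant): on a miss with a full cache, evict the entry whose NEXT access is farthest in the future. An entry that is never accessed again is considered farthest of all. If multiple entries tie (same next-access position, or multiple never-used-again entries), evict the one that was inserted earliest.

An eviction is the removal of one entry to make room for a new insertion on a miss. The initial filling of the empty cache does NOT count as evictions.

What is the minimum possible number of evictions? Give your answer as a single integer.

Answer: 11

Derivation:
OPT (Belady) simulation (capacity=2):
  1. access B: MISS. Cache: [B]
  2. access B: HIT. Next use of B: step 3. Cache: [B]
  3. access B: HIT. Next use of B: step 4. Cache: [B]
  4. access B: HIT. Next use of B: step 5. Cache: [B]
  5. access B: HIT. Next use of B: step 6. Cache: [B]
  6. access B: HIT. Next use of B: step 8. Cache: [B]
  7. access O: MISS. Cache: [B O]
  8. access B: HIT. Next use of B: step 9. Cache: [B O]
  9. access B: HIT. Next use of B: step 12. Cache: [B O]
  10. access K: MISS, evict O (next use: step 19). Cache: [B K]
  11. access D: MISS, evict K (next use: step 15). Cache: [B D]
  12. access B: HIT. Next use of B: step 13. Cache: [B D]
  13. access B: HIT. Next use of B: step 14. Cache: [B D]
  14. access B: HIT. Next use of B: step 16. Cache: [B D]
  15. access K: MISS, evict D (next use: step 34). Cache: [B K]
  16. access B: HIT. Next use of B: step 20. Cache: [B K]
  17. access S: MISS, evict K (next use: step 24). Cache: [B S]
  18. access S: HIT. Next use of S: step 23. Cache: [B S]
  19. access O: MISS, evict S (next use: step 23). Cache: [B O]
  20. access B: HIT. Next use of B: step 21. Cache: [B O]
  21. access B: HIT. Next use of B: step 30. Cache: [B O]
  22. access O: HIT. Next use of O: step 26. Cache: [B O]
  23. access S: MISS, evict B (next use: step 30). Cache: [O S]
  24. access K: MISS, evict O (next use: step 26). Cache: [S K]
  25. access S: HIT. Next use of S: step 27. Cache: [S K]
  26. access O: MISS, evict K (next use: step 35). Cache: [S O]
  27. access S: HIT. Next use of S: never. Cache: [S O]
  28. access O: HIT. Next use of O: step 29. Cache: [S O]
  29. access O: HIT. Next use of O: step 31. Cache: [S O]
  30. access B: MISS, evict S (next use: never). Cache: [O B]
  31. access O: HIT. Next use of O: step 33. Cache: [O B]
  32. access B: HIT. Next use of B: never. Cache: [O B]
  33. access O: HIT. Next use of O: never. Cache: [O B]
  34. access D: MISS, evict O (next use: never). Cache: [B D]
  35. access K: MISS, evict B (next use: never). Cache: [D K]
Total: 22 hits, 13 misses, 11 evictions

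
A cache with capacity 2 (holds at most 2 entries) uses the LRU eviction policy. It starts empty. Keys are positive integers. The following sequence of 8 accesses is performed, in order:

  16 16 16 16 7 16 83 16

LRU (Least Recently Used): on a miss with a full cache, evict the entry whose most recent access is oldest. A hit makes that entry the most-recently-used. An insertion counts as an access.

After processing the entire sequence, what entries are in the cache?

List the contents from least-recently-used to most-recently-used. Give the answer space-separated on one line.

LRU simulation (capacity=2):
  1. access 16: MISS. Cache (LRU->MRU): [16]
  2. access 16: HIT. Cache (LRU->MRU): [16]
  3. access 16: HIT. Cache (LRU->MRU): [16]
  4. access 16: HIT. Cache (LRU->MRU): [16]
  5. access 7: MISS. Cache (LRU->MRU): [16 7]
  6. access 16: HIT. Cache (LRU->MRU): [7 16]
  7. access 83: MISS, evict 7. Cache (LRU->MRU): [16 83]
  8. access 16: HIT. Cache (LRU->MRU): [83 16]
Total: 5 hits, 3 misses, 1 evictions

Answer: 83 16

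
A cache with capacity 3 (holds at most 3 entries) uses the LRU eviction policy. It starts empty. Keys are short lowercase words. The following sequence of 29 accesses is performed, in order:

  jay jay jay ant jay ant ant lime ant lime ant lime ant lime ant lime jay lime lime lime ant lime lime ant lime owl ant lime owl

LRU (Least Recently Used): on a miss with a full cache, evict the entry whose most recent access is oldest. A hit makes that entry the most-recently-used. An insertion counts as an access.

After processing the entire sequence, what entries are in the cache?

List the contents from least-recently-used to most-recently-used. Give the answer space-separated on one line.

LRU simulation (capacity=3):
  1. access jay: MISS. Cache (LRU->MRU): [jay]
  2. access jay: HIT. Cache (LRU->MRU): [jay]
  3. access jay: HIT. Cache (LRU->MRU): [jay]
  4. access ant: MISS. Cache (LRU->MRU): [jay ant]
  5. access jay: HIT. Cache (LRU->MRU): [ant jay]
  6. access ant: HIT. Cache (LRU->MRU): [jay ant]
  7. access ant: HIT. Cache (LRU->MRU): [jay ant]
  8. access lime: MISS. Cache (LRU->MRU): [jay ant lime]
  9. access ant: HIT. Cache (LRU->MRU): [jay lime ant]
  10. access lime: HIT. Cache (LRU->MRU): [jay ant lime]
  11. access ant: HIT. Cache (LRU->MRU): [jay lime ant]
  12. access lime: HIT. Cache (LRU->MRU): [jay ant lime]
  13. access ant: HIT. Cache (LRU->MRU): [jay lime ant]
  14. access lime: HIT. Cache (LRU->MRU): [jay ant lime]
  15. access ant: HIT. Cache (LRU->MRU): [jay lime ant]
  16. access lime: HIT. Cache (LRU->MRU): [jay ant lime]
  17. access jay: HIT. Cache (LRU->MRU): [ant lime jay]
  18. access lime: HIT. Cache (LRU->MRU): [ant jay lime]
  19. access lime: HIT. Cache (LRU->MRU): [ant jay lime]
  20. access lime: HIT. Cache (LRU->MRU): [ant jay lime]
  21. access ant: HIT. Cache (LRU->MRU): [jay lime ant]
  22. access lime: HIT. Cache (LRU->MRU): [jay ant lime]
  23. access lime: HIT. Cache (LRU->MRU): [jay ant lime]
  24. access ant: HIT. Cache (LRU->MRU): [jay lime ant]
  25. access lime: HIT. Cache (LRU->MRU): [jay ant lime]
  26. access owl: MISS, evict jay. Cache (LRU->MRU): [ant lime owl]
  27. access ant: HIT. Cache (LRU->MRU): [lime owl ant]
  28. access lime: HIT. Cache (LRU->MRU): [owl ant lime]
  29. access owl: HIT. Cache (LRU->MRU): [ant lime owl]
Total: 25 hits, 4 misses, 1 evictions

Answer: ant lime owl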